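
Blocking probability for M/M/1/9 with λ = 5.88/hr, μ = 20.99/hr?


ρ = λ/μ = 5.88/20.99 = 0.2801
P_K = (1−ρ)ρ^K/(1−ρ^(K+1)) = (0.7199·0.00001062)/(1 − 0.000002976)
= 0.000007648/0.999997 = 0.000007648

Final: 0.000007648


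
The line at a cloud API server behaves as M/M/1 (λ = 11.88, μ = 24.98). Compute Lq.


ρ = 11.88/24.98 = 0.4756
Lq = ρ²/(1−ρ) = 0.2262/0.5244 = 0.4313

Final: 0.4313


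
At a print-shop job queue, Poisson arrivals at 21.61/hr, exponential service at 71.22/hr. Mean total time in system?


W = 1/(μ−λ) = 1/(71.22 − 21.61) = 1/49.61 = 0.02016 hr

Final: 0.02016 hr


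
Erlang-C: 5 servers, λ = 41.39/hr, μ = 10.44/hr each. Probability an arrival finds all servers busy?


a = λ/μ = 3.9646; ρ = a/5 = 0.7929
P₀ = 0.013714 (from M/M/c formula)
C(c,a) = [a^c/(c!(1−ρ))]·P₀ = [979.43279/(120·0.2071)]·0.013714
= 39.41288·0.013714 = 0.540528

Final: 0.540528


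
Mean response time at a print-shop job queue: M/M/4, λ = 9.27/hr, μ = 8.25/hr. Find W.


a = 1.1236; ρ = 0.2809; P₀ = 0.324283
Lq = P₀·a^c·ρ/(c!(1−ρ)²) = 0.01170
Wq = Lq/λ = 0.01170/9.27 = 0.001262 hr
W = Wq + 1/μ = 0.001262 + 0.12121 = 0.12247 hr

Final: 0.12247 hr


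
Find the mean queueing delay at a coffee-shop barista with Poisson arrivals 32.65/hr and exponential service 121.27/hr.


ρ = 32.65/121.27 = 0.2692
Wq = ρ/(μ−λ) = 0.2692/(121.27 − 32.65) = 0.2692/88.62 = 0.003038 hr

Final: 0.003038 hr


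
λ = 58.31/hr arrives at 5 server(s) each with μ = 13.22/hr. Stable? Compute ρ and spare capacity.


Total capacity cμ = 5·13.22 = 66.10/hr
ρ = λ/(cμ) = 58.31/66.10 = 0.8821
Stable ⇔ ρ < 1: YES
Spare capacity = cμ − λ = 66.10 − 58.31 = 7.79/hr

Final: ρ = 0.8821; stable; margin = 7.79/hr


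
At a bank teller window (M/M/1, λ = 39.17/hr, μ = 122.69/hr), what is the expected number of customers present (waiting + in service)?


ρ = λ/μ = 39.17/122.69 = 0.3193
L = ρ/(1−ρ) = 0.3193/(1 − 0.3193) = 0.3193/0.6807 = 0.4690

Final: 0.4690


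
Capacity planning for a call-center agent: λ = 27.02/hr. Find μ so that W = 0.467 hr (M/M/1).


W = 1/(μ−λ) ⇒ μ − λ = 1/W = 1/0.467 = 2.1413
μ = λ + 1/W = 27.02 + 2.1413 = 29.1613 per hr

Final: 29.1613 /hr


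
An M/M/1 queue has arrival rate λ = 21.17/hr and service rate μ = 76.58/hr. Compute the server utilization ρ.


ρ = λ/μ = 21.17/76.58 = 0.2764

Final: 0.2764


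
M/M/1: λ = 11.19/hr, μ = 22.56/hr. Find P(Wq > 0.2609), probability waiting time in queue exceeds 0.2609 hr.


ρ = 11.19/22.56 = 0.4960
P(Wq > t) = ρ·e^{−(μ−λ)t} = 0.4960·e^{−2.9664}
= 0.4960·0.051487 = 0.025538

Final: 0.025538


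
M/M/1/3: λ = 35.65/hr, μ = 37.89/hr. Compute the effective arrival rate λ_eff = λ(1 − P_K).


ρ = 0.9409; P_K = (1−ρ)ρ^3/(1−ρ^4) = 0.227633
λ_eff = λ(1 − P_K) = 35.65·(1 − 0.227633) = 35.65·0.772367 = 27.5349 /hr

Final: 27.5349 /hr


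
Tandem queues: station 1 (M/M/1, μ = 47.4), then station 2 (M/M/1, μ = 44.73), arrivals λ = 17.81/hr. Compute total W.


Each node sees arrival rate λ = 17.81/hr (tandem ⇒ throughput preserved).
W₁ = 1/(μ₁−λ) = 1/(47.4−17.81) = 0.03380 hr
W₂ = 1/(μ₂−λ) = 1/(44.73−17.81) = 0.03715 hr
W_total = W₁ + W₂ = 0.03380 + 0.03715 = 0.07094 hr

Final: 0.07094 hr


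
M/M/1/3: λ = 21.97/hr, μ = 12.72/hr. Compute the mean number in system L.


ρ = 21.97/12.72 = 1.7272
L = ρ[1 − (K+1)ρ^K + Kρ^(K+1)] / [(1−ρ)(1−ρ^(K+1))]
Numerator: 1.7272·(1 − 4·5.152629 + 3·8.899627) = 12.243034
Denominator: (-0.7272)·(-7.899627) = 5.744618
L = 12.243034/5.744618 = 2.1312

Final: 2.1312


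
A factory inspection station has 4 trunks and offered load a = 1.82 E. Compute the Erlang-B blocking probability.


B(c,a) = (a^c/c!) / Σ_{k=0}^{c} a^k/k!
a^4/4! = 0.457166
Σ terms (k=0..4): 1.00000 + 1.82000 + 1.65620 + 1.00476 + 0.45717 = 5.938128
B = 0.457166/5.938128 = 0.076988

Final: 0.076988


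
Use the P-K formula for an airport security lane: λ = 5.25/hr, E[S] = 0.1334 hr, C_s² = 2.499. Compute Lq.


ρ = λ·E[S] = 5.25·0.1334 = 0.7003
Lq = ρ²(1+C_s²)/(2(1−ρ)) = 0.4905·(1+2.499)/(2·0.2997)
= 0.4905·3.4990/0.5993 = 2.86372

Final: 2.86372


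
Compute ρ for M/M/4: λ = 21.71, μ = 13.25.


ρ = λ/(cμ) = 21.71/(4·13.25) = 21.71/53.00 = 0.4096

Final: 0.4096


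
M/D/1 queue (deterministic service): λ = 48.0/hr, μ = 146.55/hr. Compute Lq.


ρ = 48.0/146.55 = 0.3275
M/D/1: Lq = ρ²/(2(1−ρ)) = 0.1073/(2·0.6725) = 0.07976

Final: 0.07976


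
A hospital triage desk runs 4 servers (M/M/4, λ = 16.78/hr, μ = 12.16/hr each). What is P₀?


a = λ/μ = 16.78/12.16 = 1.3799; ρ = a/c = 0.3450
Σ_{k=0}^{3} a^k/k! (terms k=0..3) = 1.00000 + 1.37993 + 0.95211 + 0.43795 = 3.76999
Tail: a^4/(4!(1−ρ)) = 3.62605/(24·0.6550) = 0.23066
P₀ = 1/(3.76999 + 0.23066) = 1/4.00065 = 0.249959

Final: 0.249959


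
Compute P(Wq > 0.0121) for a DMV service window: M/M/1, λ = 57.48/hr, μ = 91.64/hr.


ρ = 57.48/91.64 = 0.6272
P(Wq > t) = ρ·e^{−(μ−λ)t} = 0.6272·e^{−0.4133}
= 0.6272·0.661440 = 0.414880

Final: 0.414880


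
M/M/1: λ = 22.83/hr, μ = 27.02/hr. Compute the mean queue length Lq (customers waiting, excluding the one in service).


ρ = 22.83/27.02 = 0.8449
Lq = ρ²/(1−ρ) = 0.7139/0.1551 = 4.6038

Final: 4.6038


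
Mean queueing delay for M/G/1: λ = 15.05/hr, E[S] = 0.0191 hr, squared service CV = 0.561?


ρ = λ·E[S] = 15.05·0.0191 = 0.2875
E[S²] = E[S]²(1+C_s²) = 0.0191²·(1+0.561) = 0.0005695
Wq = λ·E[S²]/(2(1−ρ)) = 15.05·0.0005695/(2·0.7125) = 0.006014 hr

Final: 0.006014 hr


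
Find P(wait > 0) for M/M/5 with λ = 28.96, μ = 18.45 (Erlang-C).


a = λ/μ = 1.5696; ρ = a/5 = 0.3139
P₀ = 0.207695 (from M/M/c formula)
C(c,a) = [a^c/(c!(1−ρ))]·P₀ = [9.52820/(120·0.6861)]·0.207695
= 0.11573·0.207695 = 0.024037

Final: 0.024037


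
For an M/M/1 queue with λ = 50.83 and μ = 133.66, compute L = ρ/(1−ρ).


ρ = λ/μ = 50.83/133.66 = 0.3803
L = ρ/(1−ρ) = 0.3803/(1 − 0.3803) = 0.3803/0.6197 = 0.6137

Final: 0.6137


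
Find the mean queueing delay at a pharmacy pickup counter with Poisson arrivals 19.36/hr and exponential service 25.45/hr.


ρ = 19.36/25.45 = 0.7607
Wq = ρ/(μ−λ) = 0.7607/(25.45 − 19.36) = 0.7607/6.09 = 0.1249 hr

Final: 0.1249 hr


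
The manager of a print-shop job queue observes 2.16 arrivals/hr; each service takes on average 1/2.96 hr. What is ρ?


ρ = λ/μ = 2.16/2.96 = 0.7297

Final: 0.7297


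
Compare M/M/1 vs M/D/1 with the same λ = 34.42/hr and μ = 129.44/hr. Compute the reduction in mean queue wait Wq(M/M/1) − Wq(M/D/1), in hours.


ρ = 34.42/129.44 = 0.2659
Wq(M/M/1) = ρ/(μ−λ) = 0.2659/95.02 = 0.002799 hr
Wq(M/D/1) = ρ/(2(μ−λ)) = 0.001399 hr
Savings = 0.002799 − 0.001399 = 0.001399 hr

Final: 0.001399 hr


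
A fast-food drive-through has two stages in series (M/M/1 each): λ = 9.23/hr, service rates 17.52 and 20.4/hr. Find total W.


Each node sees arrival rate λ = 9.23/hr (tandem ⇒ throughput preserved).
W₁ = 1/(μ₁−λ) = 1/(17.52−9.23) = 0.12063 hr
W₂ = 1/(μ₂−λ) = 1/(20.4−9.23) = 0.08953 hr
W_total = W₁ + W₂ = 0.12063 + 0.08953 = 0.21015 hr

Final: 0.21015 hr


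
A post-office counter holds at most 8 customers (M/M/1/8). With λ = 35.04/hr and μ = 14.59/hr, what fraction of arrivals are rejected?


ρ = λ/μ = 35.04/14.59 = 2.4016
P_K = (1−ρ)ρ^K/(1−ρ^(K+1)) = (-1.4016·1106.803299)/(1 − 2658.148566)
= -1551.345268/-2657.148566 = 0.583838

Final: 0.583838


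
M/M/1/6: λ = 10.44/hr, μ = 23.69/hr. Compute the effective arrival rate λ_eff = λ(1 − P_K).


ρ = 0.4407; P_K = (1−ρ)ρ^6/(1−ρ^7) = 0.004110
λ_eff = λ(1 − P_K) = 10.44·(1 − 0.004110) = 10.44·0.995890 = 10.3971 /hr

Final: 10.3971 /hr


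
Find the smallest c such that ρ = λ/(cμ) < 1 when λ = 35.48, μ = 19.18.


Stability requires cμ > λ ⇔ c > λ/μ.
λ/μ = 35.48/19.18 = 1.8498
Minimum integer c = ⌊1.8498⌋ + 1 = 2
Check: 2·19.18 = 38.36 > 35.48, while 1·19.18 = 19.18 ≤ 35.48

Final: 2 servers


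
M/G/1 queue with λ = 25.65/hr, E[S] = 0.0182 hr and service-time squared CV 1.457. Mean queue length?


ρ = λ·E[S] = 25.65·0.0182 = 0.4668
Lq = ρ²(1+C_s²)/(2(1−ρ)) = 0.2179·(1+1.457)/(2·0.5332)
= 0.2179·2.4570/1.0663 = 0.50214

Final: 0.50214


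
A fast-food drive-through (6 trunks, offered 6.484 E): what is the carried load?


B(6,6.484) = 0.298035 (Erlang-B)
Carried load = a(1 − B) = 6.484·(1 − 0.298035) = 6.484·0.701965 = 4.5515 E

Final: 4.5515 Erlangs


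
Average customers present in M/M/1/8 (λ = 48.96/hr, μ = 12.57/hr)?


ρ = 48.96/12.57 = 3.8950
L = ρ[1 − (K+1)ρ^K + Kρ^(K+1)] / [(1−ρ)(1−ρ^(K+1))]
Numerator: 3.8950·(1 − 9·52972.327038 + 8·206326.581685) = 4572181.248068
Denominator: (-2.8950)·(-206325.581685) = 597310.096858
L = 4572181.248068/597310.096858 = 7.6546

Final: 7.6546


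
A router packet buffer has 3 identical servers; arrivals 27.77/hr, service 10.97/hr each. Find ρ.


ρ = λ/(cμ) = 27.77/(3·10.97) = 27.77/32.91 = 0.8438

Final: 0.8438


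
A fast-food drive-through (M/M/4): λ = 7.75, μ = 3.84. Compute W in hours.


a = 2.0182; ρ = 0.5046; P₀ = 0.127872
Lq = P₀·a^c·ρ/(c!(1−ρ)²) = 0.18171
Wq = Lq/λ = 0.18171/7.75 = 0.02345 hr
W = Wq + 1/μ = 0.02345 + 0.26042 = 0.28386 hr

Final: 0.28386 hr


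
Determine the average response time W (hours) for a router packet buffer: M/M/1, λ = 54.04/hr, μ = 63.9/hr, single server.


W = 1/(μ−λ) = 1/(63.9 − 54.04) = 1/9.86 = 0.1014 hr

Final: 0.1014 hr


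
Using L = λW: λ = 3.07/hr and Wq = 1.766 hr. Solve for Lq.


Lq = λWq = 3.07·1.766 = 5.4216

Final: 5.4216


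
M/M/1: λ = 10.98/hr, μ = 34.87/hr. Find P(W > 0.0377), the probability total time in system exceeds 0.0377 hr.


W ~ Exponential(μ−λ) for M/M/1.
μ − λ = 34.87 − 10.98 = 23.8900
P(W > t) = e^{−(μ−λ)t} = e^{−0.9007} = 0.406304

Final: 0.406304


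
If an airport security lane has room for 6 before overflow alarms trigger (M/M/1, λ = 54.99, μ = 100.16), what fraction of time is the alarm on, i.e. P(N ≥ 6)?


ρ = 54.99/100.16 = 0.5490
P(N ≥ n) = ρ^n = 0.5490^6 = 0.027386

Final: 0.027386


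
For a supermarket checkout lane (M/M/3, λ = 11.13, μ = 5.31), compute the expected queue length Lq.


a = λ/μ = 2.0960; ρ = a/3 = 0.6987
P₀ = 0.096280
Lq = P₀·a^c·ρ / (c!·(1−ρ)²) = 0.096280·9.20878·0.6987/(6·0.09079)
= 1.13715

Final: 1.13715


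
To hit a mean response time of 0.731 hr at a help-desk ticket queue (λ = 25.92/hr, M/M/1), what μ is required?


W = 1/(μ−λ) ⇒ μ − λ = 1/W = 1/0.731 = 1.3680
μ = λ + 1/W = 25.92 + 1.3680 = 27.2880 per hr

Final: 27.2880 /hr


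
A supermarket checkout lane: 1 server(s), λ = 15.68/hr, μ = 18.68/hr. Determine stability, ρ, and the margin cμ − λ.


Total capacity cμ = 1·18.68 = 18.68/hr
ρ = λ/(cμ) = 15.68/18.68 = 0.8394
Stable ⇔ ρ < 1: YES
Spare capacity = cμ − λ = 18.68 − 15.68 = 3.00/hr

Final: ρ = 0.8394; stable; margin = 3.00/hr


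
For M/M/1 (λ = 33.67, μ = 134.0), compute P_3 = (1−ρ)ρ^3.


ρ = 33.67/134.0 = 0.2513
P_n = (1−ρ)·ρ^n = (1 − 0.2513)·0.2513^3 = 0.7487·0.015864 = 0.011878

Final: 0.011878


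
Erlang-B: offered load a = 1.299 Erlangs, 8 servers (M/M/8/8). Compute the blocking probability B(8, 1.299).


B(c,a) = (a^c/c!) / Σ_{k=0}^{c} a^k/k!
a^8/8! = 0.0002011
Σ terms (k=0..8): 1.00000 + 1.29900 + 0.84370 + 0.36532 + 0.11864 + 0.03082 + 0.006673 + 0.001238 + 0.0002011 = 3.665596
B = 0.0002011/3.665596 = 0.00005485

Final: 0.00005485


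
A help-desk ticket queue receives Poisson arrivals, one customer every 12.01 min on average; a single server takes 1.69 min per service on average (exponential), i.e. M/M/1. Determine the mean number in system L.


λ = 60/12.01 = 4.9958 /hr
μ = 60/1.69 = 35.5030 /hr
ρ = λ/μ = 4.9958/35.5030 = 0.1407
L = ρ/(1−ρ) = 0.1407/0.8593 = 0.1638

Final: 0.1638


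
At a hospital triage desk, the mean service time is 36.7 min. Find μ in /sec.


μ = 1/(service time) in consistent units.
1 second = 0.0166667 min, so μ = 0.0166667/36.7 = 0.0004541 per second

Final: 0.0004541 /sec


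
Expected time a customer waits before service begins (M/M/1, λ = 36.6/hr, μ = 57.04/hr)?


ρ = 36.6/57.04 = 0.6417
Wq = ρ/(μ−λ) = 0.6417/(57.04 − 36.6) = 0.6417/20.44 = 0.03139 hr

Final: 0.03139 hr


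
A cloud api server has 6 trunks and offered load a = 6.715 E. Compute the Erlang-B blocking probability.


B(c,a) = (a^c/c!) / Σ_{k=0}^{c} a^k/k!
a^6/6! = 127.333772
Σ terms (k=0..6): 1.00000 + 6.71500 + 22.54561 + 50.46460 + 84.71744 + 113.77552 + 127.33377 = 406.551944
B = 127.333772/406.551944 = 0.313204

Final: 0.313204


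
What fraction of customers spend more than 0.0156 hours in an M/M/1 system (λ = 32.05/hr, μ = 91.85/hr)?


W ~ Exponential(μ−λ) for M/M/1.
μ − λ = 91.85 − 32.05 = 59.8000
P(W > t) = e^{−(μ−λ)t} = e^{−0.9329} = 0.393419

Final: 0.393419


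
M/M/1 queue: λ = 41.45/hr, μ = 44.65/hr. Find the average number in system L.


ρ = λ/μ = 41.45/44.65 = 0.9283
L = ρ/(1−ρ) = 0.9283/(1 − 0.9283) = 0.9283/0.07167 = 12.9531

Final: 12.9531


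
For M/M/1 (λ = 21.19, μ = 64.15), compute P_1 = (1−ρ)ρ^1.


ρ = 21.19/64.15 = 0.3303
P_n = (1−ρ)·ρ^n = (1 − 0.3303)·0.3303^1 = 0.6697·0.330320 = 0.221209

Final: 0.221209


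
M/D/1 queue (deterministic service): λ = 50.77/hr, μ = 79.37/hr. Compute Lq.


ρ = 50.77/79.37 = 0.6397
M/D/1: Lq = ρ²/(2(1−ρ)) = 0.4092/(2·0.3603) = 0.56776

Final: 0.56776


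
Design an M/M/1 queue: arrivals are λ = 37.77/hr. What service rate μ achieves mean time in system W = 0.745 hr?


W = 1/(μ−λ) ⇒ μ − λ = 1/W = 1/0.745 = 1.3423
μ = λ + 1/W = 37.77 + 1.3423 = 39.1123 per hr

Final: 39.1123 /hr


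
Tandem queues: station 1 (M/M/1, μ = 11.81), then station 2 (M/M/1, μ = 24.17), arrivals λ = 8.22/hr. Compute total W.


Each node sees arrival rate λ = 8.22/hr (tandem ⇒ throughput preserved).
W₁ = 1/(μ₁−λ) = 1/(11.81−8.22) = 0.27855 hr
W₂ = 1/(μ₂−λ) = 1/(24.17−8.22) = 0.06270 hr
W_total = W₁ + W₂ = 0.27855 + 0.06270 = 0.34125 hr

Final: 0.34125 hr


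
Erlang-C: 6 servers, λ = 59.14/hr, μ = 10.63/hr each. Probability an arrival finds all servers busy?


a = λ/μ = 5.5635; ρ = a/6 = 0.9272
P₀ = 0.001426 (from M/M/c formula)
C(c,a) = [a^c/(c!(1−ρ))]·P₀ = [29654.34487/(720·0.07275)]·0.001426
= 566.13809·0.001426 = 0.807367

Final: 0.807367


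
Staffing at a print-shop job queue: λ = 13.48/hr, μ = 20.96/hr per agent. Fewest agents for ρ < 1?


Stability requires cμ > λ ⇔ c > λ/μ.
λ/μ = 13.48/20.96 = 0.6431
Minimum integer c = ⌊0.6431⌋ + 1 = 1
Check: 1·20.96 = 20.96 > 13.48, while 0·20.96 = 0.00 ≤ 13.48

Final: 1 servers


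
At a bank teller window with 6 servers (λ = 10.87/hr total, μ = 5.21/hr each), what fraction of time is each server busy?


ρ = λ/(cμ) = 10.87/(6·5.21) = 10.87/31.26 = 0.3477

Final: 0.3477


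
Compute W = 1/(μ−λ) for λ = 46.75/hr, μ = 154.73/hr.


W = 1/(μ−λ) = 1/(154.73 − 46.75) = 1/107.98 = 0.009261 hr

Final: 0.009261 hr


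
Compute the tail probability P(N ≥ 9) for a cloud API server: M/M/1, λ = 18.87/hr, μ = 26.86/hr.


ρ = 18.87/26.86 = 0.7025
P(N ≥ n) = ρ^n = 0.7025^9 = 0.041686

Final: 0.041686


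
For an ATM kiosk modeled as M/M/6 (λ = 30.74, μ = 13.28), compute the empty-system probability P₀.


a = λ/μ = 30.74/13.28 = 2.3148; ρ = a/c = 0.3858
Σ_{k=0}^{5} a^k/k! (terms k=0..5) = 1.00000 + 2.31476 + 2.67905 + 2.06712 + 1.19622 + 0.55379 = 9.81095
Tail: a^6/(6!(1−ρ)) = 153.82776/(720·0.6142) = 0.34785
P₀ = 1/(9.81095 + 0.34785) = 1/10.15880 = 0.098437

Final: 0.098437


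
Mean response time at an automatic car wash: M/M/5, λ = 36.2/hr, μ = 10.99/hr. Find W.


a = 3.2939; ρ = 0.6588; P₀ = 0.033278
Lq = P₀·a^c·ρ/(c!(1−ρ)²) = 0.60842
Wq = Lq/λ = 0.60842/36.2 = 0.01681 hr
W = Wq + 1/μ = 0.01681 + 0.09099 = 0.10780 hr

Final: 0.10780 hr


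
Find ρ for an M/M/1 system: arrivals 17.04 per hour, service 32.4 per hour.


ρ = λ/μ = 17.04/32.4 = 0.5259

Final: 0.5259


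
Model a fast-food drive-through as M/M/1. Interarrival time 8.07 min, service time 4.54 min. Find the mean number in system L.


λ = 60/8.07 = 7.4349 /hr
μ = 60/4.54 = 13.2159 /hr
ρ = λ/μ = 7.4349/13.2159 = 0.5626
L = ρ/(1−ρ) = 0.5626/0.4374 = 1.2861

Final: 1.2861


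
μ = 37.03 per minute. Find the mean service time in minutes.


Mean service time = 1/μ = 1/37.03 minute = 0.02701 minute
In minutes: 0.02701 × 1 = 0.02701 min

Final: 0.02701 min


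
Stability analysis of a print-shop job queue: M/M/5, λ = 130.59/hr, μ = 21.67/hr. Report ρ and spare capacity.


Total capacity cμ = 5·21.67 = 108.35/hr
ρ = λ/(cμ) = 130.59/108.35 = 1.2053
Stable ⇔ ρ < 1: NO
Spare capacity = cμ − λ = 108.35 − 130.59 = -22.24/hr

Final: ρ = 1.2053; unstable; margin = -22.24/hr


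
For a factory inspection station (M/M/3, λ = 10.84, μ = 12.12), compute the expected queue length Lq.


a = λ/μ = 0.8944; ρ = a/3 = 0.2981
P₀ = 0.405803
Lq = P₀·a^c·ρ / (c!·(1−ρ)²) = 0.405803·0.71545·0.2981/(6·0.49262)
= 0.02928

Final: 0.02928


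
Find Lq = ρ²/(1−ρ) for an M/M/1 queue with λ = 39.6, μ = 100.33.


ρ = 39.6/100.33 = 0.3947
Lq = ρ²/(1−ρ) = 0.1558/0.6053 = 0.2574

Final: 0.2574


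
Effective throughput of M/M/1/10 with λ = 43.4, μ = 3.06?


ρ = 14.1830; P_K = (1−ρ)ρ^10/(1−ρ^11) = 0.929493
λ_eff = λ(1 − P_K) = 43.4·(1 − 0.929493) = 43.4·0.070507 = 3.0600 /hr

Final: 3.0600 /hr


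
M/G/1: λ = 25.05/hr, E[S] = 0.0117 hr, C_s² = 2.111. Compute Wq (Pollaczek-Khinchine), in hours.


ρ = λ·E[S] = 25.05·0.0117 = 0.2931
E[S²] = E[S]²(1+C_s²) = 0.0117²·(1+2.111) = 0.0004259
Wq = λ·E[S²]/(2(1−ρ)) = 25.05·0.0004259/(2·0.7069) = 0.007545 hr

Final: 0.007545 hr


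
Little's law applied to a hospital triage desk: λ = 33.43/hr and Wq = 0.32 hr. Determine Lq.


Lq = λWq = 33.43·0.32 = 10.6976

Final: 10.6976


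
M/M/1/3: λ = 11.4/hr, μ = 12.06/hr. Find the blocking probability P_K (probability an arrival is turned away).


ρ = λ/μ = 11.4/12.06 = 0.9453
P_K = (1−ρ)ρ^K/(1−ρ^(K+1)) = (0.05473·0.844642)/(1 − 0.798418)
= 0.046224/0.201582 = 0.229307

Final: 0.229307


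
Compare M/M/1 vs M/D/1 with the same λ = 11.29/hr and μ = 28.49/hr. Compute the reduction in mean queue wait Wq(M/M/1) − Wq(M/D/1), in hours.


ρ = 11.29/28.49 = 0.3963
Wq(M/M/1) = ρ/(μ−λ) = 0.3963/17.20 = 0.02304 hr
Wq(M/D/1) = ρ/(2(μ−λ)) = 0.01152 hr
Savings = 0.02304 − 0.01152 = 0.01152 hr

Final: 0.01152 hr


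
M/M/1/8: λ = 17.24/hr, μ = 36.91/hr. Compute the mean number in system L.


ρ = 17.24/36.91 = 0.4671
L = ρ[1 − (K+1)ρ^K + Kρ^(K+1)] / [(1−ρ)(1−ρ^(K+1))]
Numerator: 0.4671·(1 − 9·0.002265 + 8·0.001058) = 0.461513
Denominator: (0.5329)·(0.998942) = 0.532354
L = 0.461513/0.532354 = 0.8669

Final: 0.8669


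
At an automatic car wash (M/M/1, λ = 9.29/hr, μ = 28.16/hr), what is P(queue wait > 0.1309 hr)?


ρ = 9.29/28.16 = 0.3299
P(Wq > t) = ρ·e^{−(μ−λ)t} = 0.3299·e^{−2.4701}
= 0.3299·0.084578 = 0.027902

Final: 0.027902


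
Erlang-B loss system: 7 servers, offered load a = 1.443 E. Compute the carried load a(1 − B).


B(7,1.443) = 0.0006107 (Erlang-B)
Carried load = a(1 − B) = 1.443·(1 − 0.0006107) = 1.443·0.999389 = 1.4421 E

Final: 1.4421 Erlangs


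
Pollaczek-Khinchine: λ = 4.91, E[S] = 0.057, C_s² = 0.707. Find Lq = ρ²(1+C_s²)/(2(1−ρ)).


ρ = λ·E[S] = 4.91·0.057 = 0.2799
Lq = ρ²(1+C_s²)/(2(1−ρ)) = 0.07833·(1+0.707)/(2·0.7201)
= 0.07833·1.7070/1.4403 = 0.09283

Final: 0.09283


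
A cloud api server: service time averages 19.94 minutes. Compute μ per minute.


μ = 1/(service time) in consistent units.
1 minute = 1 min, so μ = 1/19.94 = 0.05015 per minute

Final: 0.05015 /min


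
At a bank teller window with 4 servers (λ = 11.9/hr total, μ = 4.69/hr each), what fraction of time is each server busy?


ρ = λ/(cμ) = 11.9/(4·4.69) = 11.9/18.76 = 0.6343

Final: 0.6343


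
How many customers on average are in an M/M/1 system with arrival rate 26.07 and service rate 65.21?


ρ = λ/μ = 26.07/65.21 = 0.3998
L = ρ/(1−ρ) = 0.3998/(1 − 0.3998) = 0.3998/0.6002 = 0.6661

Final: 0.6661


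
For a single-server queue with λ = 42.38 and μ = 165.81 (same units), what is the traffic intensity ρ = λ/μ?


ρ = λ/μ = 42.38/165.81 = 0.2556

Final: 0.2556


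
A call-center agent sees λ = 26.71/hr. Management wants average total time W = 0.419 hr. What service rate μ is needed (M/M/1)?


W = 1/(μ−λ) ⇒ μ − λ = 1/W = 1/0.419 = 2.3866
μ = λ + 1/W = 26.71 + 2.3866 = 29.0966 per hr

Final: 29.0966 /hr


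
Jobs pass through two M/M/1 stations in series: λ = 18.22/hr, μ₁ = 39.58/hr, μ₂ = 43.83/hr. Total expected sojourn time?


Each node sees arrival rate λ = 18.22/hr (tandem ⇒ throughput preserved).
W₁ = 1/(μ₁−λ) = 1/(39.58−18.22) = 0.04682 hr
W₂ = 1/(μ₂−λ) = 1/(43.83−18.22) = 0.03905 hr
W_total = W₁ + W₂ = 0.04682 + 0.03905 = 0.08586 hr

Final: 0.08586 hr


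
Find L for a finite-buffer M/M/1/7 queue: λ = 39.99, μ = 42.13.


ρ = 39.99/42.13 = 0.9492
L = ρ[1 − (K+1)ρ^K + Kρ^(K+1)] / [(1−ρ)(1−ρ^(K+1))]
Numerator: 0.9492·(1 − 8·0.694256 + 7·0.658991) = 0.055899
Denominator: (0.05080)·(0.341009) = 0.017322
L = 0.055899/0.017322 = 3.2271

Final: 3.2271


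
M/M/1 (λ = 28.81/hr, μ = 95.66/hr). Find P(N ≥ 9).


ρ = 28.81/95.66 = 0.3012
P(N ≥ n) = ρ^n = 0.3012^9 = 0.00002039

Final: 0.00002039


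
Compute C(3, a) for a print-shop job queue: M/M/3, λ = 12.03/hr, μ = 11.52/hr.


a = λ/μ = 1.0443; ρ = a/3 = 0.3481
P₀ = 0.347143 (from M/M/c formula)
C(c,a) = [a^c/(c!(1−ρ))]·P₀ = [1.13878/(6·0.6519)]·0.347143
= 0.29114·0.347143 = 0.101067

Final: 0.101067


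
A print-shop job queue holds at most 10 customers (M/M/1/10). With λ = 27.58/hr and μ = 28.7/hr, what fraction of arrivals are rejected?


ρ = λ/μ = 27.58/28.7 = 0.9610
P_K = (1−ρ)ρ^K/(1−ρ^(K+1)) = (0.03902·0.671620)/(1 − 0.645410)
= 0.026210/0.354590 = 0.073915

Final: 0.073915


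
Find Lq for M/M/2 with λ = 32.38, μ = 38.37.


a = λ/μ = 0.8439; ρ = a/2 = 0.4219
P₀ = 0.406525
Lq = P₀·a^c·ρ / (c!·(1−ρ)²) = 0.406525·0.71215·0.4219/(2·0.33415)
= 0.18279

Final: 0.18279


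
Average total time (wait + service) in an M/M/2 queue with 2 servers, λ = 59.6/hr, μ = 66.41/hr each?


a = 0.8975; ρ = 0.4487; P₀ = 0.380522
Lq = P₀·a^c·ρ/(c!(1−ρ)²) = 0.22627
Wq = Lq/λ = 0.22627/59.6 = 0.003796 hr
W = Wq + 1/μ = 0.003796 + 0.01506 = 0.01885 hr

Final: 0.01885 hr


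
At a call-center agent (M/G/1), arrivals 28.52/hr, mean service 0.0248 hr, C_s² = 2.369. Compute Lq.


ρ = λ·E[S] = 28.52·0.0248 = 0.7073
Lq = ρ²(1+C_s²)/(2(1−ρ)) = 0.5003·(1+2.369)/(2·0.2927)
= 0.5003·3.3690/0.5854 = 2.87902

Final: 2.87902


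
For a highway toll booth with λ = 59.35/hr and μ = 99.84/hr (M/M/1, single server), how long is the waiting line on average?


ρ = 59.35/99.84 = 0.5945
Lq = ρ²/(1−ρ) = 0.3534/0.4055 = 0.8713

Final: 0.8713


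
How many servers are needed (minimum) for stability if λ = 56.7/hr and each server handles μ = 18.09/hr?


Stability requires cμ > λ ⇔ c > λ/μ.
λ/μ = 56.7/18.09 = 3.1343
Minimum integer c = ⌊3.1343⌋ + 1 = 4
Check: 4·18.09 = 72.36 > 56.7, while 3·18.09 = 54.27 ≤ 56.7

Final: 4 servers


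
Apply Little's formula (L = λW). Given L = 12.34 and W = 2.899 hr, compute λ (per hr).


λ = L/W = 12.34/2.899 = 4.2566 /hr

Final: 4.2566 /hr


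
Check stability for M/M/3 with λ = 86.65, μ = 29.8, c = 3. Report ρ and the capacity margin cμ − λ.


Total capacity cμ = 3·29.8 = 89.40/hr
ρ = λ/(cμ) = 86.65/89.40 = 0.9692
Stable ⇔ ρ < 1: YES
Spare capacity = cμ − λ = 89.40 − 86.65 = 2.75/hr

Final: ρ = 0.9692; stable; margin = 2.75/hr


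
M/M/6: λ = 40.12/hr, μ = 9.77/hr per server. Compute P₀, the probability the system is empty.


a = λ/μ = 40.12/9.77 = 4.1064; ρ = a/c = 0.6844
Σ_{k=0}^{5} a^k/k! (terms k=0..5) = 1.00000 + 4.10645 + 8.43146 + 11.54112 + 11.84825 + 9.73085 = 46.65812
Tail: a^6/(6!(1−ρ)) = 4795.10547/(720·0.3156) = 21.10278
P₀ = 1/(46.65812 + 21.10278) = 1/67.76090 = 0.014758

Final: 0.014758


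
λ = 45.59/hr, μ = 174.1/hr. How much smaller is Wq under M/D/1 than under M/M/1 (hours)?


ρ = 45.59/174.1 = 0.2619
Wq(M/M/1) = ρ/(μ−λ) = 0.2619/128.51 = 0.002038 hr
Wq(M/D/1) = ρ/(2(μ−λ)) = 0.001019 hr
Savings = 0.002038 − 0.001019 = 0.001019 hr

Final: 0.001019 hr


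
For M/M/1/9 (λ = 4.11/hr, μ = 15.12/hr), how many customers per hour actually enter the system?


ρ = 0.2718; P_K = (1−ρ)ρ^9/(1−ρ^10) = 0.000005900
λ_eff = λ(1 − P_K) = 4.11·(1 − 0.000005900) = 4.11·0.999994 = 4.1100 /hr

Final: 4.1100 /hr


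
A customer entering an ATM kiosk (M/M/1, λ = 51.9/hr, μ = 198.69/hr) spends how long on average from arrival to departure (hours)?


W = 1/(μ−λ) = 1/(198.69 − 51.9) = 1/146.79 = 0.006812 hr

Final: 0.006812 hr


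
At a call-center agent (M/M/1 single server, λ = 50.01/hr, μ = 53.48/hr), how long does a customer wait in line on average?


ρ = 50.01/53.48 = 0.9351
Wq = ρ/(μ−λ) = 0.9351/(53.48 − 50.01) = 0.9351/3.47 = 0.2695 hr

Final: 0.2695 hr


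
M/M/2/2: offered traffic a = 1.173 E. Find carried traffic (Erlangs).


B(2,1.173) = 0.240466 (Erlang-B)
Carried load = a(1 − B) = 1.173·(1 − 0.240466) = 1.173·0.759534 = 0.8909 E

Final: 0.8909 Erlangs


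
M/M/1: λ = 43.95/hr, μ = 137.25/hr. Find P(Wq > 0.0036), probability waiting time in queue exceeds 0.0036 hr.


ρ = 43.95/137.25 = 0.3202
P(Wq > t) = ρ·e^{−(μ−λ)t} = 0.3202·e^{−0.3359}
= 0.3202·0.714709 = 0.228863

Final: 0.228863


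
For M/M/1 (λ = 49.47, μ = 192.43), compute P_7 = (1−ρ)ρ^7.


ρ = 49.47/192.43 = 0.2571
P_n = (1−ρ)·ρ^n = (1 − 0.2571)·0.2571^7 = 0.7429·0.00007421 = 0.00005513

Final: 0.00005513


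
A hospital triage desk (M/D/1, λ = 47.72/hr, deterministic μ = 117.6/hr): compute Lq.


ρ = 47.72/117.6 = 0.4058
M/D/1: Lq = ρ²/(2(1−ρ)) = 0.1647/(2·0.5942) = 0.13855

Final: 0.13855


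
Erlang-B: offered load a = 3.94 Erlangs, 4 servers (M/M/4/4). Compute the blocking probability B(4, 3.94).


B(c,a) = (a^c/c!) / Σ_{k=0}^{c} a^k/k!
a^4/4! = 10.040923
Σ terms (k=0..4): 1.00000 + 3.94000 + 7.76180 + 10.19383 + 10.04092 = 32.936554
B = 10.040923/32.936554 = 0.304857

Final: 0.304857


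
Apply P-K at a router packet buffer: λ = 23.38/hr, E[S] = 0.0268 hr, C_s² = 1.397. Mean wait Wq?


ρ = λ·E[S] = 23.38·0.0268 = 0.6266
E[S²] = E[S]²(1+C_s²) = 0.0268²·(1+1.397) = 0.001722
Wq = λ·E[S²]/(2(1−ρ)) = 23.38·0.001722/(2·0.3734) = 0.05390 hr

Final: 0.05390 hr


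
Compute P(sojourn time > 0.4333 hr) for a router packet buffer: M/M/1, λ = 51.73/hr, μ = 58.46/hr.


W ~ Exponential(μ−λ) for M/M/1.
μ − λ = 58.46 − 51.73 = 6.7300
P(W > t) = e^{−(μ−λ)t} = e^{−2.9161} = 0.054144

Final: 0.054144


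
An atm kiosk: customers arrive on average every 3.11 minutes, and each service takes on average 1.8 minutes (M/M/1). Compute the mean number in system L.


λ = 60/3.11 = 19.2926 /hr
μ = 60/1.8 = 33.3333 /hr
ρ = λ/μ = 19.2926/33.3333 = 0.5788
L = ρ/(1−ρ) = 0.5788/0.4212 = 1.3740

Final: 1.3740


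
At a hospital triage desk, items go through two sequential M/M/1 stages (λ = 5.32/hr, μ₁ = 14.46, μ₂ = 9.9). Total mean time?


Each node sees arrival rate λ = 5.32/hr (tandem ⇒ throughput preserved).
W₁ = 1/(μ₁−λ) = 1/(14.46−5.32) = 0.10941 hr
W₂ = 1/(μ₂−λ) = 1/(9.9−5.32) = 0.21834 hr
W_total = W₁ + W₂ = 0.10941 + 0.21834 = 0.32775 hr

Final: 0.32775 hr


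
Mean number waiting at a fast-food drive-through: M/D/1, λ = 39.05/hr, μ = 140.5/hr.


ρ = 39.05/140.5 = 0.2779
M/D/1: Lq = ρ²/(2(1−ρ)) = 0.07725/(2·0.7221) = 0.05349

Final: 0.05349


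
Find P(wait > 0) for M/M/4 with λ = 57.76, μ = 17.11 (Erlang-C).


a = λ/μ = 3.3758; ρ = a/4 = 0.8440
P₀ = 0.019546 (from M/M/c formula)
C(c,a) = [a^c/(c!(1−ρ))]·P₀ = [129.86996/(24·0.1560)]·0.019546
= 34.67658·0.019546 = 0.677777

Final: 0.677777


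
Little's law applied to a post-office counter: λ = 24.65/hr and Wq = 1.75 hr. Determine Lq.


Lq = λWq = 24.65·1.75 = 43.1375

Final: 43.1375


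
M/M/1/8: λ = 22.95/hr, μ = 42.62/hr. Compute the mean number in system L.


ρ = 22.95/42.62 = 0.5385
L = ρ[1 − (K+1)ρ^K + Kρ^(K+1)] / [(1−ρ)(1−ρ^(K+1))]
Numerator: 0.5385·(1 − 9·0.007069 + 8·0.003806) = 0.520619
Denominator: (0.4615)·(0.996194) = 0.459764
L = 0.520619/0.459764 = 1.1324

Final: 1.1324


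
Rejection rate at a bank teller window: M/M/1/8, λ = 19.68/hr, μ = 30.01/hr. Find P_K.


ρ = λ/μ = 19.68/30.01 = 0.6558
P_K = (1−ρ)ρ^K/(1−ρ^(K+1)) = (0.3442·0.034204)/(1 − 0.022430)
= 0.011774/0.977570 = 0.012044

Final: 0.012044


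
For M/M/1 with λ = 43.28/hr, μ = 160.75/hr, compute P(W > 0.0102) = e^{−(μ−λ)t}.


W ~ Exponential(μ−λ) for M/M/1.
μ − λ = 160.75 − 43.28 = 117.4700
P(W > t) = e^{−(μ−λ)t} = e^{−1.1982} = 0.301739

Final: 0.301739


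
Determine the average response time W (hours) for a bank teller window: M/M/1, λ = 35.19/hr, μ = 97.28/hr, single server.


W = 1/(μ−λ) = 1/(97.28 − 35.19) = 1/62.09 = 0.01611 hr

Final: 0.01611 hr


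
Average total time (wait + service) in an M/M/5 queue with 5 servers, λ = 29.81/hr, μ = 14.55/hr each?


a = 2.0488; ρ = 0.4098; P₀ = 0.127800
Lq = P₀·a^c·ρ/(c!(1−ρ)²) = 0.04522
Wq = Lq/λ = 0.04522/29.81 = 0.001517 hr
W = Wq + 1/μ = 0.001517 + 0.06873 = 0.07025 hr

Final: 0.07025 hr


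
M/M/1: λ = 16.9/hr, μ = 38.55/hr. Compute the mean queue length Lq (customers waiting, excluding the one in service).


ρ = 16.9/38.55 = 0.4384
Lq = ρ²/(1−ρ) = 0.1922/0.5616 = 0.3422

Final: 0.3422


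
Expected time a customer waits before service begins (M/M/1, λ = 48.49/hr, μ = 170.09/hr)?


ρ = 48.49/170.09 = 0.2851
Wq = ρ/(μ−λ) = 0.2851/(170.09 − 48.49) = 0.2851/121.60 = 0.002344 hr

Final: 0.002344 hr


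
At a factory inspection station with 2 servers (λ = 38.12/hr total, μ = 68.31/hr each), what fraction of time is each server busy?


ρ = λ/(cμ) = 38.12/(2·68.31) = 38.12/136.62 = 0.2790

Final: 0.2790


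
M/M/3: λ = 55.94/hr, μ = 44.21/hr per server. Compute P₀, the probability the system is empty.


a = λ/μ = 55.94/44.21 = 1.2653; ρ = a/c = 0.4218
Σ_{k=0}^{2} a^k/k! (terms k=0..2) = 1.00000 + 1.26532 + 0.80052 = 3.06585
Tail: a^3/(3!(1−ρ)) = 2.02584/(6·0.5782) = 0.58393
P₀ = 1/(3.06585 + 0.58393) = 1/3.64977 = 0.273990

Final: 0.273990


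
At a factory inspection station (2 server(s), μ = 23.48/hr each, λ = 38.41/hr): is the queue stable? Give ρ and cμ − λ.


Total capacity cμ = 2·23.48 = 46.96/hr
ρ = λ/(cμ) = 38.41/46.96 = 0.8179
Stable ⇔ ρ < 1: YES
Spare capacity = cμ − λ = 46.96 − 38.41 = 8.55/hr

Final: ρ = 0.8179; stable; margin = 8.55/hr


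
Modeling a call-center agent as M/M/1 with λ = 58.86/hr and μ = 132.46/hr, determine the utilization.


ρ = λ/μ = 58.86/132.46 = 0.4444

Final: 0.4444


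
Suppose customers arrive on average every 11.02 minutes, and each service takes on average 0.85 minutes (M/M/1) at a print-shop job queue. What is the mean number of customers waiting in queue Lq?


λ = 60/11.02 = 5.4446 /hr
μ = 60/0.85 = 70.5882 /hr
ρ = λ/μ = 5.4446/70.5882 = 0.07713
Lq = ρ²/(1−ρ) = 0.005949/0.9229 = 0.006447

Final: 0.006447


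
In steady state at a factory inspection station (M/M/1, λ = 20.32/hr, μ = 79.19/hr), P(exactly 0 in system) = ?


ρ = 20.32/79.19 = 0.2566
P_n = (1−ρ)·ρ^n = (1 − 0.2566)·0.2566^0 = 0.7434·1.000000 = 0.743402

Final: 0.743402


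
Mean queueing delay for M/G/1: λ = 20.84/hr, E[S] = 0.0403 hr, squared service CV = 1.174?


ρ = λ·E[S] = 20.84·0.0403 = 0.8399
E[S²] = E[S]²(1+C_s²) = 0.0403²·(1+1.174) = 0.003531
Wq = λ·E[S²]/(2(1−ρ)) = 20.84·0.003531/(2·0.1601) = 0.22973 hr

Final: 0.22973 hr


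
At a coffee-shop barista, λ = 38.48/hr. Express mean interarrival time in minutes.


Mean interarrival time = 1/λ = 1/38.48 hour = 0.02599 hour
In minutes: 0.02599 × 60 = 1.5593 min

Final: 1.5593 min


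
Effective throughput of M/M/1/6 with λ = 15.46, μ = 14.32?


ρ = 1.0796; P_K = (1−ρ)ρ^6/(1−ρ^7) = 0.177671
λ_eff = λ(1 − P_K) = 15.46·(1 − 0.177671) = 15.46·0.822329 = 12.7132 /hr

Final: 12.7132 /hr


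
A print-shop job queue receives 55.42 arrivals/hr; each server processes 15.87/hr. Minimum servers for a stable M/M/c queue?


Stability requires cμ > λ ⇔ c > λ/μ.
λ/μ = 55.42/15.87 = 3.4921
Minimum integer c = ⌊3.4921⌋ + 1 = 4
Check: 4·15.87 = 63.48 > 55.42, while 3·15.87 = 47.61 ≤ 55.42

Final: 4 servers


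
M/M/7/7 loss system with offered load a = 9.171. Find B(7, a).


B(c,a) = (a^c/c!) / Σ_{k=0}^{c} a^k/k!
a^7/7! = 1082.645606
Σ terms (k=0..7): 1.00000 + 9.17100 + 42.05362 + 128.55792 + 294.75117 + 540.63259 + 826.35691 + 1082.64561 = 2925.168812
B = 1082.645606/2925.168812 = 0.370114

Final: 0.370114


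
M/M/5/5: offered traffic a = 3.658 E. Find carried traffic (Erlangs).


B(5,3.658) = 0.168329 (Erlang-B)
Carried load = a(1 − B) = 3.658·(1 − 0.168329) = 3.658·0.831671 = 3.0423 E

Final: 3.0423 Erlangs


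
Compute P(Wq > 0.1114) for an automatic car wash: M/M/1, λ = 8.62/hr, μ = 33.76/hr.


ρ = 8.62/33.76 = 0.2553
P(Wq > t) = ρ·e^{−(μ−λ)t} = 0.2553·e^{−2.8006}
= 0.2553·0.060774 = 0.015517

Final: 0.015517


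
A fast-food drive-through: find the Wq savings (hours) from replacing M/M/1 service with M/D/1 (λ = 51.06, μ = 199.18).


ρ = 51.06/199.18 = 0.2564
Wq(M/M/1) = ρ/(μ−λ) = 0.2564/148.12 = 0.001731 hr
Wq(M/D/1) = ρ/(2(μ−λ)) = 0.0008653 hr
Savings = 0.001731 − 0.0008653 = 0.0008653 hr

Final: 0.0008653 hr


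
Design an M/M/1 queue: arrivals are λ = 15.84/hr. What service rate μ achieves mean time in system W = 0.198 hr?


W = 1/(μ−λ) ⇒ μ − λ = 1/W = 1/0.198 = 5.0505
μ = λ + 1/W = 15.84 + 5.0505 = 20.8905 per hr

Final: 20.8905 /hr


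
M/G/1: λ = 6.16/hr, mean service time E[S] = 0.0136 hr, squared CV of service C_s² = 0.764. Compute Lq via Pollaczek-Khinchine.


ρ = λ·E[S] = 6.16·0.0136 = 0.08378
Lq = ρ²(1+C_s²)/(2(1−ρ)) = 0.007018·(1+0.764)/(2·0.9162)
= 0.007018·1.7640/1.8324 = 0.006756

Final: 0.006756


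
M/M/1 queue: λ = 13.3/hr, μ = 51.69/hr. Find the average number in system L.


ρ = λ/μ = 13.3/51.69 = 0.2573
L = ρ/(1−ρ) = 0.2573/(1 − 0.2573) = 0.2573/0.7427 = 0.3464

Final: 0.3464


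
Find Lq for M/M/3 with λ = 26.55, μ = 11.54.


a = λ/μ = 2.3007; ρ = a/3 = 0.7669
P₀ = 0.068238
Lq = P₀·a^c·ρ / (c!·(1−ρ)²) = 0.068238·12.17801·0.7669/(6·0.05434)
= 1.95478

Final: 1.95478


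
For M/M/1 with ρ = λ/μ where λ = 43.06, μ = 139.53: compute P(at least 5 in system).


ρ = 43.06/139.53 = 0.3086
P(N ≥ n) = ρ^n = 0.3086^5 = 0.002799

Final: 0.002799


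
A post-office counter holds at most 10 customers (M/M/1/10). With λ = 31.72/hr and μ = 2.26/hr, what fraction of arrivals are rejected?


ρ = λ/μ = 31.72/2.26 = 14.0354
P_K = (1−ρ)ρ^K/(1−ρ^(K+1)) = (-13.0354·296652078091.986938)/(1 − 4163630051804.348145)
= -3866977973712.360840/-4163630051803.348145 = 0.928752

Final: 0.928752


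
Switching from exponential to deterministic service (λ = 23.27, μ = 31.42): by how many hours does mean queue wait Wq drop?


ρ = 23.27/31.42 = 0.7406
Wq(M/M/1) = ρ/(μ−λ) = 0.7406/8.15 = 0.09087 hr
Wq(M/D/1) = ρ/(2(μ−λ)) = 0.04544 hr
Savings = 0.09087 − 0.04544 = 0.04544 hr

Final: 0.04544 hr


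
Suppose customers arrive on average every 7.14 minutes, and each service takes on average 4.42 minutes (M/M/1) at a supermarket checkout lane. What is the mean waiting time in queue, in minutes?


λ = 60/7.14 = 8.4034 /hr
μ = 60/4.42 = 13.5747 /hr
ρ = λ/μ = 8.4034/13.5747 = 0.6190
Wq = ρ/(μ−λ) = 0.6190/(13.5747−8.4034) = 0.11971 hr
In minutes: 0.11971·60 = 7.183 min

Final: 7.183 min


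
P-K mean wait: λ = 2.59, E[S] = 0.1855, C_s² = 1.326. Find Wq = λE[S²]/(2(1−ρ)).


ρ = λ·E[S] = 2.59·0.1855 = 0.4804
E[S²] = E[S]²(1+C_s²) = 0.1855²·(1+1.326) = 0.080038
Wq = λ·E[S²]/(2(1−ρ)) = 2.59·0.080038/(2·0.5196) = 0.19950 hr

Final: 0.19950 hr


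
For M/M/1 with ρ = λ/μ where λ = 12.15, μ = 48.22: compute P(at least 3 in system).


ρ = 12.15/48.22 = 0.2520
P(N ≥ n) = ρ^n = 0.2520^3 = 0.015997

Final: 0.015997


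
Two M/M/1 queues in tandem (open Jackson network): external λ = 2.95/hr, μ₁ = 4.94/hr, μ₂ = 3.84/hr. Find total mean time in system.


Each node sees arrival rate λ = 2.95/hr (tandem ⇒ throughput preserved).
W₁ = 1/(μ₁−λ) = 1/(4.94−2.95) = 0.50251 hr
W₂ = 1/(μ₂−λ) = 1/(3.84−2.95) = 1.12360 hr
W_total = W₁ + W₂ = 0.50251 + 1.12360 = 1.62611 hr

Final: 1.62611 hr


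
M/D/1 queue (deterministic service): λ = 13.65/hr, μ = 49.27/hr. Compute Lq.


ρ = 13.65/49.27 = 0.2770
M/D/1: Lq = ρ²/(2(1−ρ)) = 0.07675/(2·0.7230) = 0.05308

Final: 0.05308


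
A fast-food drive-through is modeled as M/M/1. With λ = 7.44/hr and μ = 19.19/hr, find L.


ρ = λ/μ = 7.44/19.19 = 0.3877
L = ρ/(1−ρ) = 0.3877/(1 − 0.3877) = 0.3877/0.6123 = 0.6332

Final: 0.6332


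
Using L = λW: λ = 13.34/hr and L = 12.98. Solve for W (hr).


W = L/λ = 12.98/13.34 = 0.9730 hr

Final: 0.9730 hr


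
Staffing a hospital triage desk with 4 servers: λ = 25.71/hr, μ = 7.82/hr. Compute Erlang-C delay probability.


a = λ/μ = 3.2877; ρ = a/4 = 0.8219
P₀ = 0.023281 (from M/M/c formula)
C(c,a) = [a^c/(c!(1−ρ))]·P₀ = [116.83724/(24·0.1781)]·0.023281
= 27.33894·0.023281 = 0.636468

Final: 0.636468


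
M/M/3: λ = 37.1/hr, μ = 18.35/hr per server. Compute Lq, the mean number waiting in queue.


a = λ/μ = 2.0218; ρ = a/3 = 0.6739
P₀ = 0.107643
Lq = P₀·a^c·ρ / (c!·(1−ρ)²) = 0.107643·8.26444·0.6739/(6·0.10632)
= 0.93984

Final: 0.93984


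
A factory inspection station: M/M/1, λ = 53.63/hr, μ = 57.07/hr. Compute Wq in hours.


ρ = 53.63/57.07 = 0.9397
Wq = ρ/(μ−λ) = 0.9397/(57.07 − 53.63) = 0.9397/3.44 = 0.2732 hr

Final: 0.2732 hr


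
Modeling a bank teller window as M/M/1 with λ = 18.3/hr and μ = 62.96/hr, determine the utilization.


ρ = λ/μ = 18.3/62.96 = 0.2907

Final: 0.2907


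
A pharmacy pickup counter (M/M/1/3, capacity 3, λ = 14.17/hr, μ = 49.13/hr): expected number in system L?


ρ = 14.17/49.13 = 0.2884
L = ρ[1 − (K+1)ρ^K + Kρ^(K+1)] / [(1−ρ)(1−ρ^(K+1))]
Numerator: 0.2884·(1 − 4·0.023992 + 3·0.006920) = 0.266727
Denominator: (0.7116)·(0.993080) = 0.706658
L = 0.266727/0.706658 = 0.3774

Final: 0.3774


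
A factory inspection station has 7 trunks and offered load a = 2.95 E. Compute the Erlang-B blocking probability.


B(c,a) = (a^c/c!) / Σ_{k=0}^{c} a^k/k!
a^7/7! = 0.385766
Σ terms (k=0..7): 1.00000 + 2.95000 + 4.35125 + 4.27873 + 3.15556 + 1.86178 + 0.91538 + 0.38577 = 18.898466
B = 0.385766/18.898466 = 0.020413

Final: 0.020413
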